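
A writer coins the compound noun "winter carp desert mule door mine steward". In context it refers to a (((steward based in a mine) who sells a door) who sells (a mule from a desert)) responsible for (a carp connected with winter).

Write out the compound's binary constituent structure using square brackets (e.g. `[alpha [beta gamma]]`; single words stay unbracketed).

At the top level: head "steward" (specifically "desert mule door mine steward"); modifier "winter carp".
"winter carp" → head "carp", modifier "winter".
"desert mule door mine steward" → head "steward" (specifically "door mine steward"), modifier "desert mule".
"desert mule" → head "mule", modifier "desert".
"door mine steward" → head "steward" (specifically "mine steward"), modifier "door".
"mine steward" → head "steward", modifier "mine".
So the structure is [[winter carp] [[desert mule] [door [mine steward]]]].

[[winter carp] [[desert mule] [door [mine steward]]]]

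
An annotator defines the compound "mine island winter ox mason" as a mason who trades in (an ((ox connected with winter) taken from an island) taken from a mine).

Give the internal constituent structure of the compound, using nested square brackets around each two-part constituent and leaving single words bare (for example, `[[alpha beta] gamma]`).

At the top level: head "mason"; modifier "mine island winter ox".
"mine island winter ox" → head "ox" (specifically "island winter ox"), modifier "mine".
"island winter ox" → head "ox" (specifically "winter ox"), modifier "island".
"winter ox" → head "ox", modifier "winter".
So the structure is [[mine [island [winter ox]]] mason].

[[mine [island [winter ox]]] mason]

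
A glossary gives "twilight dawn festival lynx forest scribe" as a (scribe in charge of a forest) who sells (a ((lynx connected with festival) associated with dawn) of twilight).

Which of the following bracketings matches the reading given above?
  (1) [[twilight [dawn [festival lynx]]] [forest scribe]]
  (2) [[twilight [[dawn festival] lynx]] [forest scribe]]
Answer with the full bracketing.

[[twilight [dawn [festival lynx]]] [forest scribe]]

The paraphrase's head is the "scribe" part ("forest scribe"); its modifier is "twilight dawn festival lynx".
That top-level split, carried through the inner groups, gives [[twilight [dawn [festival lynx]]] [forest scribe]].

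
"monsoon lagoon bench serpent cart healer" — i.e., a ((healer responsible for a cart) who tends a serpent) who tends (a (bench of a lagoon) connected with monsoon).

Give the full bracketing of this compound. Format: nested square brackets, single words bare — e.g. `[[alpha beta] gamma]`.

[[monsoon [lagoon bench]] [serpent [cart healer]]]

The outermost head in the paraphrase is "healer" (specifically "serpent cart healer"), modified by "monsoon lagoon bench".
"monsoon lagoon bench" → head "bench" (specifically "lagoon bench"), modifier "monsoon".
"lagoon bench" → head "bench", modifier "lagoon".
"serpent cart healer" → head "healer" (specifically "cart healer"), modifier "serpent".
"cart healer" → head "healer", modifier "cart".
Assembled: [[monsoon [lagoon bench]] [serpent [cart healer]]].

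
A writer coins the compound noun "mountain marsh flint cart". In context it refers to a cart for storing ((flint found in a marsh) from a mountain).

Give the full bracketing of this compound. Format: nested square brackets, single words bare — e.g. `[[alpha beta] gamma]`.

Whole compound: head "cart", modifier "mountain marsh flint".
Within "mountain marsh flint", the head is "flint" (specifically "marsh flint") and the modifier is "mountain".
Within "marsh flint", the head is "flint" and the modifier is "marsh".
Assembled: [[mountain [marsh flint]] cart].

[[mountain [marsh flint]] cart]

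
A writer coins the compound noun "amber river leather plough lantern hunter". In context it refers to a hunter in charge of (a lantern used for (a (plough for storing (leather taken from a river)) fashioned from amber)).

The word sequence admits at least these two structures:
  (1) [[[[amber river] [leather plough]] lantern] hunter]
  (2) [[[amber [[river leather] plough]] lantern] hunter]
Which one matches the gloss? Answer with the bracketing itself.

[[[amber [[river leather] plough]] lantern] hunter]

The paraphrase's head is the "hunter" part ("hunter"); its modifier is "amber river leather plough lantern".
That top-level split, carried through the inner groups, gives [[[amber [[river leather] plough]] lantern] hunter].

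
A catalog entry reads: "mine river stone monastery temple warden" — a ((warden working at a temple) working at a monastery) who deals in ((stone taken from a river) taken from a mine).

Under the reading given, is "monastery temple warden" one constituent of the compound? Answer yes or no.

yes

The paraphrase groups the words so that "monastery temple warden" is one unit: it corresponds to a single parenthesized sub-phrase.
The full structure is [[mine [river stone]] [monastery [temple warden]]], in which [monastery temple warden] is a constituent.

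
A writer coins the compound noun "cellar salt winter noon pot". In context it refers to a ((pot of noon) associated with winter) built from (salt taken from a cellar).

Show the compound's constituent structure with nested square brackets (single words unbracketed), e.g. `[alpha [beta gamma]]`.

[[cellar salt] [winter [noon pot]]]

Whole compound: head "pot" (specifically "winter noon pot"), modifier "cellar salt".
Within "cellar salt", the head is "salt" and the modifier is "cellar".
Within "winter noon pot", the head is "pot" (specifically "noon pot") and the modifier is "winter".
Within "noon pot", the head is "pot" and the modifier is "noon".
Putting it together: [[cellar salt] [winter [noon pot]]].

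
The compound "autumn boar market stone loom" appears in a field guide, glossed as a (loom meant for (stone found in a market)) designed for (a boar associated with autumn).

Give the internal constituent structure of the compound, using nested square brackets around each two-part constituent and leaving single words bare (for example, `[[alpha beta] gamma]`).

Overall it is a kind of loom (specifically "market stone loom"); the modifier is "autumn boar".
"autumn boar" → head "boar", modifier "autumn".
"market stone loom" → head "loom", modifier "market stone".
"market stone" → head "stone", modifier "market".
So the structure is [[autumn boar] [[market stone] loom]].

[[autumn boar] [[market stone] loom]]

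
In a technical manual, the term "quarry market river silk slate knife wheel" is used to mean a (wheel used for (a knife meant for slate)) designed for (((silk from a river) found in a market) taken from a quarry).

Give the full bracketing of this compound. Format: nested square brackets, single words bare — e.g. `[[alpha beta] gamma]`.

[[quarry [market [river silk]]] [[slate knife] wheel]]

Overall it is a kind of wheel (specifically "slate knife wheel"); the modifier is "quarry market river silk".
"quarry market river silk" → head "silk" (specifically "market river silk"), modifier "quarry".
"market river silk" → head "silk" (specifically "river silk"), modifier "market".
"river silk" → head "silk", modifier "river".
"slate knife wheel" → head "wheel", modifier "slate knife".
"slate knife" → head "knife", modifier "slate".
Putting it together: [[quarry [market [river silk]]] [[slate knife] wheel]].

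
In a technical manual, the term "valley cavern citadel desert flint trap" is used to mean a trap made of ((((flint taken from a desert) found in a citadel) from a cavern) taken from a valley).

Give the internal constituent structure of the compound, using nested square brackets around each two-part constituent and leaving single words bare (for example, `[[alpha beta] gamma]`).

At the top level: head "trap"; modifier "valley cavern citadel desert flint".
Within "valley cavern citadel desert flint", the head is "flint" (specifically "cavern citadel desert flint") and the modifier is "valley".
Within "cavern citadel desert flint", the head is "flint" (specifically "citadel desert flint") and the modifier is "cavern".
Within "citadel desert flint", the head is "flint" (specifically "desert flint") and the modifier is "citadel".
Within "desert flint", the head is "flint" and the modifier is "desert".
Putting it together: [[valley [cavern [citadel [desert flint]]]] trap].

[[valley [cavern [citadel [desert flint]]]] trap]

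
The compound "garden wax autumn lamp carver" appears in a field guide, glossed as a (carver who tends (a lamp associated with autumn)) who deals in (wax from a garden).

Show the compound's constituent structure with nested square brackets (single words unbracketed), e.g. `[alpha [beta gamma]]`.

[[garden wax] [[autumn lamp] carver]]

Overall it is a kind of carver (specifically "autumn lamp carver"); the modifier is "garden wax".
"garden wax" → head "wax", modifier "garden".
"autumn lamp carver" → head "carver", modifier "autumn lamp".
"autumn lamp" → head "lamp", modifier "autumn".
So the structure is [[garden wax] [[autumn lamp] carver]].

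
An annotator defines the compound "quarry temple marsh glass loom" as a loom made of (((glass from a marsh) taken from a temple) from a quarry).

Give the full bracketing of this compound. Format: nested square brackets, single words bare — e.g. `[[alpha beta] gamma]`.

The outermost head in the paraphrase is "loom", modified by "quarry temple marsh glass".
"quarry temple marsh glass" → head "glass" (specifically "temple marsh glass"), modifier "quarry".
"temple marsh glass" → head "glass" (specifically "marsh glass"), modifier "temple".
"marsh glass" → head "glass", modifier "marsh".
So the structure is [[quarry [temple [marsh glass]]] loom].

[[quarry [temple [marsh glass]]] loom]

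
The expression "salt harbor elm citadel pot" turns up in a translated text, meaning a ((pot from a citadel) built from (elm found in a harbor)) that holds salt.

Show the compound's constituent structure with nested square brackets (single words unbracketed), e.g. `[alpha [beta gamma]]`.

At the top level: head "pot" (specifically "harbor elm citadel pot"); modifier "salt".
"harbor elm citadel pot" → head "pot" (specifically "citadel pot"), modifier "harbor elm".
"harbor elm" → head "elm", modifier "harbor".
"citadel pot" → head "pot", modifier "citadel".
So the structure is [salt [[harbor elm] [citadel pot]]].

[salt [[harbor elm] [citadel pot]]]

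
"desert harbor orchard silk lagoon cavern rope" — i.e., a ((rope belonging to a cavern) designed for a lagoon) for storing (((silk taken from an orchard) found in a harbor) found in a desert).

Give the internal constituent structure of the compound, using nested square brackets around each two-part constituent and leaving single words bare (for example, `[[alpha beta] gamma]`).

The outermost head in the paraphrase is "rope" (specifically "lagoon cavern rope"), modified by "desert harbor orchard silk".
Inside "desert harbor orchard silk": head "silk" (specifically "harbor orchard silk"), modifier "desert".
Inside "harbor orchard silk": head "silk" (specifically "orchard silk"), modifier "harbor".
Inside "orchard silk": head "silk", modifier "orchard".
Inside "lagoon cavern rope": head "rope" (specifically "cavern rope"), modifier "lagoon".
Inside "cavern rope": head "rope", modifier "cavern".
Assembled: [[desert [harbor [orchard silk]]] [lagoon [cavern rope]]].

[[desert [harbor [orchard silk]]] [lagoon [cavern rope]]]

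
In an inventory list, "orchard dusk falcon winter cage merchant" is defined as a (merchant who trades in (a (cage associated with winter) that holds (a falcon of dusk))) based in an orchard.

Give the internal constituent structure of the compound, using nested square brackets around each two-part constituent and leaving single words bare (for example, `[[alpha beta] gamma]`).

[orchard [[[dusk falcon] [winter cage]] merchant]]

At the top level: head "merchant" (specifically "dusk falcon winter cage merchant"); modifier "orchard".
Within "dusk falcon winter cage merchant", the head is "merchant" and the modifier is "dusk falcon winter cage".
Within "dusk falcon winter cage", the head is "cage" (specifically "winter cage") and the modifier is "dusk falcon".
Within "dusk falcon", the head is "falcon" and the modifier is "dusk".
Within "winter cage", the head is "cage" and the modifier is "winter".
So the structure is [orchard [[[dusk falcon] [winter cage]] merchant]].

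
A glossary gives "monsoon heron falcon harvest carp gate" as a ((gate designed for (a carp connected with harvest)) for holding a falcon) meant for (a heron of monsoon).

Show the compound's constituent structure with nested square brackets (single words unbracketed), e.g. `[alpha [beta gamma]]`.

[[monsoon heron] [falcon [[harvest carp] gate]]]

The outermost head in the paraphrase is "gate" (specifically "falcon harvest carp gate"), modified by "monsoon heron".
Inside "monsoon heron": head "heron", modifier "monsoon".
Inside "falcon harvest carp gate": head "gate" (specifically "harvest carp gate"), modifier "falcon".
Inside "harvest carp gate": head "gate", modifier "harvest carp".
Inside "harvest carp": head "carp", modifier "harvest".
So the structure is [[monsoon heron] [falcon [[harvest carp] gate]]].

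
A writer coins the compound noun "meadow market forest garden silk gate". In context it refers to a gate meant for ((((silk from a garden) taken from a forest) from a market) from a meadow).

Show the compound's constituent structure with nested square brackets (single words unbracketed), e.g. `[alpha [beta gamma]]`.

At the top level: head "gate"; modifier "meadow market forest garden silk".
Within "meadow market forest garden silk", the head is "silk" (specifically "market forest garden silk") and the modifier is "meadow".
Within "market forest garden silk", the head is "silk" (specifically "forest garden silk") and the modifier is "market".
Within "forest garden silk", the head is "silk" (specifically "garden silk") and the modifier is "forest".
Within "garden silk", the head is "silk" and the modifier is "garden".
So the structure is [[meadow [market [forest [garden silk]]]] gate].

[[meadow [market [forest [garden silk]]]] gate]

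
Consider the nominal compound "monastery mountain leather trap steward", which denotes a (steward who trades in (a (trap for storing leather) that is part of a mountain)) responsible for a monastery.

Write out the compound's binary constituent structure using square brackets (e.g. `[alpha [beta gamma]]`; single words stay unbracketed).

[monastery [[mountain [leather trap]] steward]]

Overall it is a kind of steward (specifically "mountain leather trap steward"); the modifier is "monastery".
"mountain leather trap steward" → head "steward", modifier "mountain leather trap".
"mountain leather trap" → head "trap" (specifically "leather trap"), modifier "mountain".
"leather trap" → head "trap", modifier "leather".
Putting it together: [monastery [[mountain [leather trap]] steward]].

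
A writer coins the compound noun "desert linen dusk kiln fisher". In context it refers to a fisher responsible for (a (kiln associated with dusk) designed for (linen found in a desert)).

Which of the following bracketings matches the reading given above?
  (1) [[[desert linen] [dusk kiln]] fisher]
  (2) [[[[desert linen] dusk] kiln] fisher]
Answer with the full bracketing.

The paraphrase's head is the "fisher" part ("fisher"); its modifier is "desert linen dusk kiln".
That top-level split, carried through the inner groups, gives [[[desert linen] [dusk kiln]] fisher].

[[[desert linen] [dusk kiln]] fisher]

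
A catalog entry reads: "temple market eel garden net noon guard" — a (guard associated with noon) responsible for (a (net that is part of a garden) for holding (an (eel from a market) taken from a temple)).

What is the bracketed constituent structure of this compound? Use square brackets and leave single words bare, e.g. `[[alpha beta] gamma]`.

At the top level: head "guard" (specifically "noon guard"); modifier "temple market eel garden net".
Within "temple market eel garden net", the head is "net" (specifically "garden net") and the modifier is "temple market eel".
Within "temple market eel", the head is "eel" (specifically "market eel") and the modifier is "temple".
Within "market eel", the head is "eel" and the modifier is "market".
Within "garden net", the head is "net" and the modifier is "garden".
Within "noon guard", the head is "guard" and the modifier is "noon".
Putting it together: [[[temple [market eel]] [garden net]] [noon guard]].

[[[temple [market eel]] [garden net]] [noon guard]]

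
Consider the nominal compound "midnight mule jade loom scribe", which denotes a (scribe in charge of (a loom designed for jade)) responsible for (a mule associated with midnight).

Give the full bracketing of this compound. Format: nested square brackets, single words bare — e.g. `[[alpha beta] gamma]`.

[[midnight mule] [[jade loom] scribe]]

Overall it is a kind of scribe (specifically "jade loom scribe"); the modifier is "midnight mule".
Within "midnight mule", the head is "mule" and the modifier is "midnight".
Within "jade loom scribe", the head is "scribe" and the modifier is "jade loom".
Within "jade loom", the head is "loom" and the modifier is "jade".
Assembled: [[midnight mule] [[jade loom] scribe]].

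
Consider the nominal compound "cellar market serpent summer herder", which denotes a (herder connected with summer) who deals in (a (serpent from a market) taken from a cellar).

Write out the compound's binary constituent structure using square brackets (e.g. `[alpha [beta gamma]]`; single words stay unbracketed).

[[cellar [market serpent]] [summer herder]]

At the top level: head "herder" (specifically "summer herder"); modifier "cellar market serpent".
"cellar market serpent" → head "serpent" (specifically "market serpent"), modifier "cellar".
"market serpent" → head "serpent", modifier "market".
"summer herder" → head "herder", modifier "summer".
Putting it together: [[cellar [market serpent]] [summer herder]].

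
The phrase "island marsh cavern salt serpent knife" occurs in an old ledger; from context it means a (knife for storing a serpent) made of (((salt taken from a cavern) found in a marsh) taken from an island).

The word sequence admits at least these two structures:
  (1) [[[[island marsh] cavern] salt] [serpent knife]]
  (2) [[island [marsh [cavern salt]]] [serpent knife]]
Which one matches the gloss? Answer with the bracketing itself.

The paraphrase's head is the "knife" part ("serpent knife"); its modifier is "island marsh cavern salt".
That top-level split, carried through the inner groups, gives [[island [marsh [cavern salt]]] [serpent knife]].

[[island [marsh [cavern salt]]] [serpent knife]]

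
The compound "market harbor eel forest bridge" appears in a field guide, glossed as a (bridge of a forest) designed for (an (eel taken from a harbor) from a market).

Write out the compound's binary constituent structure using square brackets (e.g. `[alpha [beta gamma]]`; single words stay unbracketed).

[[market [harbor eel]] [forest bridge]]

At the top level: head "bridge" (specifically "forest bridge"); modifier "market harbor eel".
Inside "market harbor eel": head "eel" (specifically "harbor eel"), modifier "market".
Inside "harbor eel": head "eel", modifier "harbor".
Inside "forest bridge": head "bridge", modifier "forest".
Putting it together: [[market [harbor eel]] [forest bridge]].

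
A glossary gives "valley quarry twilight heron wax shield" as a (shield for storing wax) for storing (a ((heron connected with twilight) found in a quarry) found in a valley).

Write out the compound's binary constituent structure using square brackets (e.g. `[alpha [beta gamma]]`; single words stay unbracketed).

[[valley [quarry [twilight heron]]] [wax shield]]

At the top level: head "shield" (specifically "wax shield"); modifier "valley quarry twilight heron".
Inside "valley quarry twilight heron": head "heron" (specifically "quarry twilight heron"), modifier "valley".
Inside "quarry twilight heron": head "heron" (specifically "twilight heron"), modifier "quarry".
Inside "twilight heron": head "heron", modifier "twilight".
Inside "wax shield": head "shield", modifier "wax".
So the structure is [[valley [quarry [twilight heron]]] [wax shield]].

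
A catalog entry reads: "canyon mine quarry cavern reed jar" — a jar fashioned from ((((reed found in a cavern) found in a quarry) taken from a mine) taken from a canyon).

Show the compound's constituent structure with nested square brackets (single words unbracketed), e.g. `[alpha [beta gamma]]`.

The outermost head in the paraphrase is "jar", modified by "canyon mine quarry cavern reed".
"canyon mine quarry cavern reed" → head "reed" (specifically "mine quarry cavern reed"), modifier "canyon".
"mine quarry cavern reed" → head "reed" (specifically "quarry cavern reed"), modifier "mine".
"quarry cavern reed" → head "reed" (specifically "cavern reed"), modifier "quarry".
"cavern reed" → head "reed", modifier "cavern".
So the structure is [[canyon [mine [quarry [cavern reed]]]] jar].

[[canyon [mine [quarry [cavern reed]]]] jar]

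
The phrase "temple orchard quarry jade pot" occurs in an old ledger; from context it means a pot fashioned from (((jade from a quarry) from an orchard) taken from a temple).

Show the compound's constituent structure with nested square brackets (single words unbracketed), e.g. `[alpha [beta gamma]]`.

[[temple [orchard [quarry jade]]] pot]

Overall it is a kind of pot; the modifier is "temple orchard quarry jade".
Inside "temple orchard quarry jade": head "jade" (specifically "orchard quarry jade"), modifier "temple".
Inside "orchard quarry jade": head "jade" (specifically "quarry jade"), modifier "orchard".
Inside "quarry jade": head "jade", modifier "quarry".
Putting it together: [[temple [orchard [quarry jade]]] pot].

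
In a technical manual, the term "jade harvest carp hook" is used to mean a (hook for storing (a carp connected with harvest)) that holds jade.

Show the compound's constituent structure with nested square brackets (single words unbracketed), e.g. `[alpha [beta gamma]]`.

Whole compound: head "hook" (specifically "harvest carp hook"), modifier "jade".
"harvest carp hook" → head "hook", modifier "harvest carp".
"harvest carp" → head "carp", modifier "harvest".
Putting it together: [jade [[harvest carp] hook]].

[jade [[harvest carp] hook]]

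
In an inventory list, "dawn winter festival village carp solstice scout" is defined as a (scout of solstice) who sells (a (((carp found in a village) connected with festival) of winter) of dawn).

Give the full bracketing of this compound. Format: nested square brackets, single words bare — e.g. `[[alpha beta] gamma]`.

[[dawn [winter [festival [village carp]]]] [solstice scout]]

The outermost head in the paraphrase is "scout" (specifically "solstice scout"), modified by "dawn winter festival village carp".
Inside "dawn winter festival village carp": head "carp" (specifically "winter festival village carp"), modifier "dawn".
Inside "winter festival village carp": head "carp" (specifically "festival village carp"), modifier "winter".
Inside "festival village carp": head "carp" (specifically "village carp"), modifier "festival".
Inside "village carp": head "carp", modifier "village".
Inside "solstice scout": head "scout", modifier "solstice".
Assembled: [[dawn [winter [festival [village carp]]]] [solstice scout]].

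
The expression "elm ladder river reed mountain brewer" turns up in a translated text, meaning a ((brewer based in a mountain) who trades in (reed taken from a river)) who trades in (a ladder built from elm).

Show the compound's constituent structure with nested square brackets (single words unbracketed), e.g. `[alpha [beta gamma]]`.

[[elm ladder] [[river reed] [mountain brewer]]]

Overall it is a kind of brewer (specifically "river reed mountain brewer"); the modifier is "elm ladder".
"elm ladder" → head "ladder", modifier "elm".
"river reed mountain brewer" → head "brewer" (specifically "mountain brewer"), modifier "river reed".
"river reed" → head "reed", modifier "river".
"mountain brewer" → head "brewer", modifier "mountain".
Assembled: [[elm ladder] [[river reed] [mountain brewer]]].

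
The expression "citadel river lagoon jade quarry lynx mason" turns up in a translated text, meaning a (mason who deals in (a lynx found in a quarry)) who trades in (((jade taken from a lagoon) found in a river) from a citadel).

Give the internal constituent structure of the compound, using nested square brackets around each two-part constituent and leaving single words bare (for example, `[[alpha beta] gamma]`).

At the top level: head "mason" (specifically "quarry lynx mason"); modifier "citadel river lagoon jade".
"citadel river lagoon jade" → head "jade" (specifically "river lagoon jade"), modifier "citadel".
"river lagoon jade" → head "jade" (specifically "lagoon jade"), modifier "river".
"lagoon jade" → head "jade", modifier "lagoon".
"quarry lynx mason" → head "mason", modifier "quarry lynx".
"quarry lynx" → head "lynx", modifier "quarry".
Assembled: [[citadel [river [lagoon jade]]] [[quarry lynx] mason]].

[[citadel [river [lagoon jade]]] [[quarry lynx] mason]]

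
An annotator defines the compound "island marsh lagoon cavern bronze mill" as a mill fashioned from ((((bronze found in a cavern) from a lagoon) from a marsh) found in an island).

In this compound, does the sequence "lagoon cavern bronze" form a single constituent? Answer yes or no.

yes

The paraphrase groups the words so that "lagoon cavern bronze" is one unit: it corresponds to a single parenthesized sub-phrase.
The full structure is [[island [marsh [lagoon [cavern bronze]]]] mill], in which [lagoon cavern bronze] is a constituent.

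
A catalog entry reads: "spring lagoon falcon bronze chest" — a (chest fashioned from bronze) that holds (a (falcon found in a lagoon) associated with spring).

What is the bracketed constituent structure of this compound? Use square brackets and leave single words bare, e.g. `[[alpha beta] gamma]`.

[[spring [lagoon falcon]] [bronze chest]]

Whole compound: head "chest" (specifically "bronze chest"), modifier "spring lagoon falcon".
Within "spring lagoon falcon", the head is "falcon" (specifically "lagoon falcon") and the modifier is "spring".
Within "lagoon falcon", the head is "falcon" and the modifier is "lagoon".
Within "bronze chest", the head is "chest" and the modifier is "bronze".
Putting it together: [[spring [lagoon falcon]] [bronze chest]].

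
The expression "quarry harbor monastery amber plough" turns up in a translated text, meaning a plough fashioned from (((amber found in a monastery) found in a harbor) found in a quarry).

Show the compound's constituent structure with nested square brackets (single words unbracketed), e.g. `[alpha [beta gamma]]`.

Whole compound: head "plough", modifier "quarry harbor monastery amber".
Inside "quarry harbor monastery amber": head "amber" (specifically "harbor monastery amber"), modifier "quarry".
Inside "harbor monastery amber": head "amber" (specifically "monastery amber"), modifier "harbor".
Inside "monastery amber": head "amber", modifier "monastery".
Putting it together: [[quarry [harbor [monastery amber]]] plough].

[[quarry [harbor [monastery amber]]] plough]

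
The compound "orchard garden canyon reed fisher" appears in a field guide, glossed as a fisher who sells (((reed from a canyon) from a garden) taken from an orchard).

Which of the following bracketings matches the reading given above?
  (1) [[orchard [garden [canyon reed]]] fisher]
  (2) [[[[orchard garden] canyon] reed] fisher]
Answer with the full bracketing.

The paraphrase's head is the "fisher" part ("fisher"); its modifier is "orchard garden canyon reed".
That top-level split, carried through the inner groups, gives [[orchard [garden [canyon reed]]] fisher].

[[orchard [garden [canyon reed]]] fisher]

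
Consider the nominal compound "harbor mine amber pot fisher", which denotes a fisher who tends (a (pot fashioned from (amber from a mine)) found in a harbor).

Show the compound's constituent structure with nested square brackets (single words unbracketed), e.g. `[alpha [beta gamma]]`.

[[harbor [[mine amber] pot]] fisher]

The outermost head in the paraphrase is "fisher", modified by "harbor mine amber pot".
Within "harbor mine amber pot", the head is "pot" (specifically "mine amber pot") and the modifier is "harbor".
Within "mine amber pot", the head is "pot" and the modifier is "mine amber".
Within "mine amber", the head is "amber" and the modifier is "mine".
Assembled: [[harbor [[mine amber] pot]] fisher].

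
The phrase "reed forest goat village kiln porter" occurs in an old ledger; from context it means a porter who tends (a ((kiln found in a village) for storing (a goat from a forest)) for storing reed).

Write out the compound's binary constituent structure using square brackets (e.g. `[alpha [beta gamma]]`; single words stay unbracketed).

The outermost head in the paraphrase is "porter", modified by "reed forest goat village kiln".
"reed forest goat village kiln" → head "kiln" (specifically "forest goat village kiln"), modifier "reed".
"forest goat village kiln" → head "kiln" (specifically "village kiln"), modifier "forest goat".
"forest goat" → head "goat", modifier "forest".
"village kiln" → head "kiln", modifier "village".
Putting it together: [[reed [[forest goat] [village kiln]]] porter].

[[reed [[forest goat] [village kiln]]] porter]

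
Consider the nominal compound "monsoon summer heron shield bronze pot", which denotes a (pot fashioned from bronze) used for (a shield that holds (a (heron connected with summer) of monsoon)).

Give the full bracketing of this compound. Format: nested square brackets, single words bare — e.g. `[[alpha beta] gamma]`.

[[[monsoon [summer heron]] shield] [bronze pot]]

The outermost head in the paraphrase is "pot" (specifically "bronze pot"), modified by "monsoon summer heron shield".
Inside "monsoon summer heron shield": head "shield", modifier "monsoon summer heron".
Inside "monsoon summer heron": head "heron" (specifically "summer heron"), modifier "monsoon".
Inside "summer heron": head "heron", modifier "summer".
Inside "bronze pot": head "pot", modifier "bronze".
Putting it together: [[[monsoon [summer heron]] shield] [bronze pot]].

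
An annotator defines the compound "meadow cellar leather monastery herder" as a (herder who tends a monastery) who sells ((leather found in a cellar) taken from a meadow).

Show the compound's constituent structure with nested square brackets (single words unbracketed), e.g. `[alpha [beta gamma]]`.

[[meadow [cellar leather]] [monastery herder]]

At the top level: head "herder" (specifically "monastery herder"); modifier "meadow cellar leather".
Within "meadow cellar leather", the head is "leather" (specifically "cellar leather") and the modifier is "meadow".
Within "cellar leather", the head is "leather" and the modifier is "cellar".
Within "monastery herder", the head is "herder" and the modifier is "monastery".
Putting it together: [[meadow [cellar leather]] [monastery herder]].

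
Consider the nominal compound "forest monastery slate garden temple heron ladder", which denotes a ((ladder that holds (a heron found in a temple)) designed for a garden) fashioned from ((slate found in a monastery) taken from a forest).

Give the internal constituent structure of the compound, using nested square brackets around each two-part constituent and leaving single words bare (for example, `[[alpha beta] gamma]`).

[[forest [monastery slate]] [garden [[temple heron] ladder]]]

Overall it is a kind of ladder (specifically "garden temple heron ladder"); the modifier is "forest monastery slate".
"forest monastery slate" → head "slate" (specifically "monastery slate"), modifier "forest".
"monastery slate" → head "slate", modifier "monastery".
"garden temple heron ladder" → head "ladder" (specifically "temple heron ladder"), modifier "garden".
"temple heron ladder" → head "ladder", modifier "temple heron".
"temple heron" → head "heron", modifier "temple".
Putting it together: [[forest [monastery slate]] [garden [[temple heron] ladder]]].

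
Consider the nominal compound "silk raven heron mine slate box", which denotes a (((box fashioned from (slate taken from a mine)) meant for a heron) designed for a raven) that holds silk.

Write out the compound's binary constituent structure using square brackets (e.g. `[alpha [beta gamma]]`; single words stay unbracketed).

[silk [raven [heron [[mine slate] box]]]]

The outermost head in the paraphrase is "box" (specifically "raven heron mine slate box"), modified by "silk".
Within "raven heron mine slate box", the head is "box" (specifically "heron mine slate box") and the modifier is "raven".
Within "heron mine slate box", the head is "box" (specifically "mine slate box") and the modifier is "heron".
Within "mine slate box", the head is "box" and the modifier is "mine slate".
Within "mine slate", the head is "slate" and the modifier is "mine".
Putting it together: [silk [raven [heron [[mine slate] box]]]].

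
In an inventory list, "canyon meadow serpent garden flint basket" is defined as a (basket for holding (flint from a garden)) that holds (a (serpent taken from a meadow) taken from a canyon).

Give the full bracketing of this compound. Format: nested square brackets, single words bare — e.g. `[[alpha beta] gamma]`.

[[canyon [meadow serpent]] [[garden flint] basket]]

At the top level: head "basket" (specifically "garden flint basket"); modifier "canyon meadow serpent".
Within "canyon meadow serpent", the head is "serpent" (specifically "meadow serpent") and the modifier is "canyon".
Within "meadow serpent", the head is "serpent" and the modifier is "meadow".
Within "garden flint basket", the head is "basket" and the modifier is "garden flint".
Within "garden flint", the head is "flint" and the modifier is "garden".
Assembled: [[canyon [meadow serpent]] [[garden flint] basket]].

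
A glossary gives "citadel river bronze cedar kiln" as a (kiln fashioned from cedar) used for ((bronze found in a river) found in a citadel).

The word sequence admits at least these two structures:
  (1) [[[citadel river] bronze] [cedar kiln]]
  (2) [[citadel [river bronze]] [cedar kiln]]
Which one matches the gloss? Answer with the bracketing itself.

The paraphrase's head is the "kiln" part ("cedar kiln"); its modifier is "citadel river bronze".
That top-level split, carried through the inner groups, gives [[citadel [river bronze]] [cedar kiln]].

[[citadel [river bronze]] [cedar kiln]]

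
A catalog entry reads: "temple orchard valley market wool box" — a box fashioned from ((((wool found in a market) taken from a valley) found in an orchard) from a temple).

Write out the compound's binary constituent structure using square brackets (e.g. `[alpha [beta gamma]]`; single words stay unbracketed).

[[temple [orchard [valley [market wool]]]] box]

Overall it is a kind of box; the modifier is "temple orchard valley market wool".
"temple orchard valley market wool" → head "wool" (specifically "orchard valley market wool"), modifier "temple".
"orchard valley market wool" → head "wool" (specifically "valley market wool"), modifier "orchard".
"valley market wool" → head "wool" (specifically "market wool"), modifier "valley".
"market wool" → head "wool", modifier "market".
Assembled: [[temple [orchard [valley [market wool]]]] box].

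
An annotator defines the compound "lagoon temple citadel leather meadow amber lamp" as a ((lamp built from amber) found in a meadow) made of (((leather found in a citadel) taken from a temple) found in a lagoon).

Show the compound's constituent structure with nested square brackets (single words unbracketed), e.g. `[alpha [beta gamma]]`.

Whole compound: head "lamp" (specifically "meadow amber lamp"), modifier "lagoon temple citadel leather".
Inside "lagoon temple citadel leather": head "leather" (specifically "temple citadel leather"), modifier "lagoon".
Inside "temple citadel leather": head "leather" (specifically "citadel leather"), modifier "temple".
Inside "citadel leather": head "leather", modifier "citadel".
Inside "meadow amber lamp": head "lamp" (specifically "amber lamp"), modifier "meadow".
Inside "amber lamp": head "lamp", modifier "amber".
Assembled: [[lagoon [temple [citadel leather]]] [meadow [amber lamp]]].

[[lagoon [temple [citadel leather]]] [meadow [amber lamp]]]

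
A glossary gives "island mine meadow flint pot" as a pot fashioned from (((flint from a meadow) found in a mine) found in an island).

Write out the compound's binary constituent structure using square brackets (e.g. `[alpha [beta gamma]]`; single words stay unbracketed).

Overall it is a kind of pot; the modifier is "island mine meadow flint".
Within "island mine meadow flint", the head is "flint" (specifically "mine meadow flint") and the modifier is "island".
Within "mine meadow flint", the head is "flint" (specifically "meadow flint") and the modifier is "mine".
Within "meadow flint", the head is "flint" and the modifier is "meadow".
Assembled: [[island [mine [meadow flint]]] pot].

[[island [mine [meadow flint]]] pot]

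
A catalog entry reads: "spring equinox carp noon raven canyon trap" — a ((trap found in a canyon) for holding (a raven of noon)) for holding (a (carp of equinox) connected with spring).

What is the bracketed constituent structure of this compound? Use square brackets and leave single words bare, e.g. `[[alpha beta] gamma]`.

At the top level: head "trap" (specifically "noon raven canyon trap"); modifier "spring equinox carp".
Within "spring equinox carp", the head is "carp" (specifically "equinox carp") and the modifier is "spring".
Within "equinox carp", the head is "carp" and the modifier is "equinox".
Within "noon raven canyon trap", the head is "trap" (specifically "canyon trap") and the modifier is "noon raven".
Within "noon raven", the head is "raven" and the modifier is "noon".
Within "canyon trap", the head is "trap" and the modifier is "canyon".
Assembled: [[spring [equinox carp]] [[noon raven] [canyon trap]]].

[[spring [equinox carp]] [[noon raven] [canyon trap]]]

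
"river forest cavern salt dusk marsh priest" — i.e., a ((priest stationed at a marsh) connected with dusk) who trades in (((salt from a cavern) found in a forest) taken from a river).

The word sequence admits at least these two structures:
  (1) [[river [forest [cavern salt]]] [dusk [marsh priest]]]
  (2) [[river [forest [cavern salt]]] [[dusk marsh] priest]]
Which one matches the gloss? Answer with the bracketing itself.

The paraphrase's head is the "priest" part ("dusk marsh priest"); its modifier is "river forest cavern salt".
That top-level split, carried through the inner groups, gives [[river [forest [cavern salt]]] [dusk [marsh priest]]].

[[river [forest [cavern salt]]] [dusk [marsh priest]]]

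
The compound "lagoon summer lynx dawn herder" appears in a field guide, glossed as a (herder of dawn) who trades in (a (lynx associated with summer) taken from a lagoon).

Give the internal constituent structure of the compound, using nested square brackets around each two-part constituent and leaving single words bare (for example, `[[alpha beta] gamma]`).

[[lagoon [summer lynx]] [dawn herder]]

The outermost head in the paraphrase is "herder" (specifically "dawn herder"), modified by "lagoon summer lynx".
"lagoon summer lynx" → head "lynx" (specifically "summer lynx"), modifier "lagoon".
"summer lynx" → head "lynx", modifier "summer".
"dawn herder" → head "herder", modifier "dawn".
So the structure is [[lagoon [summer lynx]] [dawn herder]].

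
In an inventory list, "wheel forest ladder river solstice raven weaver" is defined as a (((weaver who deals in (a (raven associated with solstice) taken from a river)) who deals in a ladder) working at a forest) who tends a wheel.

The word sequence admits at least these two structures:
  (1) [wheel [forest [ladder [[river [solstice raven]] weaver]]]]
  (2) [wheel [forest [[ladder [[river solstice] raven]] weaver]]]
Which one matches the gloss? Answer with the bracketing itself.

The paraphrase's head is the "weaver" part ("forest ladder river solstice raven weaver"); its modifier is "wheel".
That top-level split, carried through the inner groups, gives [wheel [forest [ladder [[river [solstice raven]] weaver]]]].

[wheel [forest [ladder [[river [solstice raven]] weaver]]]]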